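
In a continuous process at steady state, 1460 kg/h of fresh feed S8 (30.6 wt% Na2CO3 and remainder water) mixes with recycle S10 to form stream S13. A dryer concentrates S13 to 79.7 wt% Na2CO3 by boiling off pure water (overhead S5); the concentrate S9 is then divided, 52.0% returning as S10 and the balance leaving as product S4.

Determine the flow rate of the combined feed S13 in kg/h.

Overall Na2CO3 balance (none leaves overhead): Na2CO3 in fresh feed = Na2CO3 in product, i.e. 1460×0.306 = (1−0.520)·S9·0.797.
S9 = 446.76/(0.797×0.480) = 1167.8 kg/h.
Recycle S10 = 0.520×1167.8 = 607.26 kg/h.
Combined feed S13 = 1460 + 607.26 = 2067.3 kg/h.

2067 kg/h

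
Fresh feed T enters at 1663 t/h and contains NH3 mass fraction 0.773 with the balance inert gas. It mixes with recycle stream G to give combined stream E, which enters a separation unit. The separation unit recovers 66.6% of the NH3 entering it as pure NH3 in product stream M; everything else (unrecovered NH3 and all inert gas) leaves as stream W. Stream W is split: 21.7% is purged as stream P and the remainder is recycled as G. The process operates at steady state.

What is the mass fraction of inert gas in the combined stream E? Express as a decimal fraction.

0.500

inert gas enters only via T and leaves only via the purge: 1663×0.227 = 0.217×(inert gas in W), and the separation unit passes all inert gas, so inert gas in E = inert gas in W = 1739.6 t/h.
NH3 in E: m_A = 1663×0.773 + (1−0.217)·(1−0.666)·m_A, so m_A = 1285.5/0.7385 = 1740.7 t/h.
E = 1740.7 + 1739.6 = 3480.4 t/h.
inert gas fraction in E = 1739.6/3480.4 = 0.500.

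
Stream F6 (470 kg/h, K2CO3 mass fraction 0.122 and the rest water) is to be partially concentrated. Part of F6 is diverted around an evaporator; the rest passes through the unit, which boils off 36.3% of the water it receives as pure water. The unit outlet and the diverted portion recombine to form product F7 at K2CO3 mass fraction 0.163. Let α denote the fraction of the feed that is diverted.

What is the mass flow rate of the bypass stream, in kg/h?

All 470×0.122 = 57.34 kg/h of K2CO3 reaches F7, so F7 = 57.34/0.163 = 351.78 kg/h and vapour = 118.22 kg/h.
The evaporator receives (1−α)·470 of feed at 0.878 water and removes 0.363 of that water:
0.363×0.878×(1−α)×470 = 118.22
(1−α) = 118.22/149.8 = 0.7892;  α = 0.2108.
Bypass flow = 0.2108×470 = 99.069 kg/h.

99.07 kg/h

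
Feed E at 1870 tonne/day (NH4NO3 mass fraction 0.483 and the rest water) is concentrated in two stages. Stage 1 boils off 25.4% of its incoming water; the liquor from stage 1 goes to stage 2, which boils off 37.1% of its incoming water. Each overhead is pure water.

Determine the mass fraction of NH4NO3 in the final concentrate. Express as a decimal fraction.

0.666

water in feed = 1870×0.517 = 966.79 tonne/day.
After stage 1: water left = (1−0.254)×966.79 = 721.23; stream total = 1624.4 tonne/day.
After stage 2: water left = (1−0.371)×721.23 = 453.65; final concentrate = 1356.9 tonne/day.
NH4NO3 fraction = 903.21/1356.9 = 0.666.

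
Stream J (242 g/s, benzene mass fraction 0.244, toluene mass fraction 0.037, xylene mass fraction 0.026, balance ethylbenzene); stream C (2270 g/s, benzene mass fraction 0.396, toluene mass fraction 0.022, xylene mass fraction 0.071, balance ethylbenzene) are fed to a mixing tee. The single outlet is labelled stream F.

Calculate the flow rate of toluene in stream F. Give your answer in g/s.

toluene out = toluene in = 242×0.037 + 2270×0.022 = 58.894 g/s.

58.89 g/s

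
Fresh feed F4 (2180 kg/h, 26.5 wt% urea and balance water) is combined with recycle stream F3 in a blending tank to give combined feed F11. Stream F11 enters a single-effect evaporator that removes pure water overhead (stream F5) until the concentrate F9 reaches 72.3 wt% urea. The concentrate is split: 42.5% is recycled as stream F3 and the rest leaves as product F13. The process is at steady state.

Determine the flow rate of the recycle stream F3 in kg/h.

590.6 kg/h

Overall urea balance (none leaves overhead): urea in fresh feed = urea in product, i.e. 2180×0.265 = (1−0.425)·F9·0.723.
F9 = 577.7/(0.723×0.575) = 1389.6 kg/h.
Recycle F3 = 0.425×1389.6 = 590.59 kg/h.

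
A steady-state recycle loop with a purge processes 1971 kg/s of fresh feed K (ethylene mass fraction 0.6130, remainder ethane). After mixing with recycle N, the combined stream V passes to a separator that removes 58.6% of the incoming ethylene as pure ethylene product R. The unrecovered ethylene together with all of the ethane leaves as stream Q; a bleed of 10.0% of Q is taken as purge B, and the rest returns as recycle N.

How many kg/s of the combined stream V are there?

ethane enters only via K and leaves only via the purge: 1971×0.387 = 0.100×(ethane in Q), and the separator passes all ethane, so ethane in V = ethane in Q = 7627.8 kg/s.
ethylene in V: m_A = 1971×0.613 + (1−0.100)·(1−0.586)·m_A, so m_A = 1208.2/0.6274 = 1925.8 kg/s.
V = 1925.8 + 7627.8 = 9553.5 kg/s.

9554 kg/s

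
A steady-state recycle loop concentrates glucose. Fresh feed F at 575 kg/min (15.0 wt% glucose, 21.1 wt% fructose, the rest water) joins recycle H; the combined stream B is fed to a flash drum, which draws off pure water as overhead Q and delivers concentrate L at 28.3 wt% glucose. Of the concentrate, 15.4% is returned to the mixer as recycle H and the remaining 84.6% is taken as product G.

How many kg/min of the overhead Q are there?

Overall glucose balance (none leaves overhead): glucose in fresh feed = glucose in product, i.e. 575×0.150 = (1−0.154)·L·0.283.
L = 86.25/(0.283×0.846) = 360.25 kg/min.
Recycle H = 0.154×360.25 = 55.478 kg/min.
Combined feed B = 575 + 55.478 = 630.48 kg/min.
Overhead Q = B − L = 630.48 − 360.25 = 270.23 kg/min.

270.2 kg/min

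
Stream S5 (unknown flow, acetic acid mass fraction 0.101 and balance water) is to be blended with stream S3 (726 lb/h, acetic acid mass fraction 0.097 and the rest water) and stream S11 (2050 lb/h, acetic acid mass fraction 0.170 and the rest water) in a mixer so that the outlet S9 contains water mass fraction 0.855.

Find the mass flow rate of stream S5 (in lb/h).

Let S5 be the unknown flow. Total out = 2776 + S5.
water balance: 2357.1 + 0.899·S5 = 0.855·(2776 + S5)
(0.899 − 0.855)·S5 = 0.855×2776 − 2357.1 = 16.402
S5 = 16.402 / 0.044 = 372.77 lb/h

372.8 lb/h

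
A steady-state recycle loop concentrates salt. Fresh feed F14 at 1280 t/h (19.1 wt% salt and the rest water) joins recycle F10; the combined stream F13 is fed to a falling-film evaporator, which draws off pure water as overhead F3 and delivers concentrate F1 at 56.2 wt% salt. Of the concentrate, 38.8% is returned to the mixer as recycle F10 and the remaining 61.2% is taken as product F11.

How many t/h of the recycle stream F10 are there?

Overall salt balance (none leaves overhead): salt in fresh feed = salt in product, i.e. 1280×0.191 = (1−0.388)·F1·0.562.
F1 = 244.48/(0.562×0.612) = 710.81 t/h.
Recycle F10 = 0.388×710.81 = 275.8 t/h.

275.8 t/h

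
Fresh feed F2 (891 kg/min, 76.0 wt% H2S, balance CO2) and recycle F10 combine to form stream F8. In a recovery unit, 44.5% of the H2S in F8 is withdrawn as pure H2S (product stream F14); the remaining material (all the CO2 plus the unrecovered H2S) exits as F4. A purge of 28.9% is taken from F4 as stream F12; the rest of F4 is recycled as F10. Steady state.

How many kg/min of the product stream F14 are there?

H2S in F8: m_A = 891×0.760 + (1−0.289)·(1−0.445)·m_A, so m_A = 677.16/0.6054 = 1118.5 kg/min.
Product F14 = 0.445×1118.5 = 497.75 kg/min.

497.8 kg/min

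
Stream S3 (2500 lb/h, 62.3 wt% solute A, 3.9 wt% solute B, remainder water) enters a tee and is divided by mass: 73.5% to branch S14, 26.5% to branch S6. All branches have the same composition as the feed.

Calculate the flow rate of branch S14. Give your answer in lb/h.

Branch S14 flow = 0.735×2500 = 1837.5 lb/h.

1838 lb/h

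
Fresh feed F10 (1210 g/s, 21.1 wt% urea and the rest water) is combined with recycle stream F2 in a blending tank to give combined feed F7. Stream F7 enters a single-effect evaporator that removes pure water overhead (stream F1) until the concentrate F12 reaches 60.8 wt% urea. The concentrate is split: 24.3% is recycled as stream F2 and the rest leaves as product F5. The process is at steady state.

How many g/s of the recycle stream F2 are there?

134.8 g/s

Overall urea balance (none leaves overhead): urea in fresh feed = urea in product, i.e. 1210×0.211 = (1−0.243)·F12·0.608.
F12 = 255.31/(0.608×0.757) = 554.71 g/s.
Recycle F2 = 0.243×554.71 = 134.8 g/s.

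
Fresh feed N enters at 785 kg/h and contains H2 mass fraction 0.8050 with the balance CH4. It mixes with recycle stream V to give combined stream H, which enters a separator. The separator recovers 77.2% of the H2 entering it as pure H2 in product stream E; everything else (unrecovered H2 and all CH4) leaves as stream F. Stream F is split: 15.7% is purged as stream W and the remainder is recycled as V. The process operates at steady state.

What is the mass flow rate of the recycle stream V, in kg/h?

972.3 kg/h

CH4 enters only via N and leaves only via the purge: 785×0.195 = 0.157×(CH4 in F), and the separator passes all CH4, so CH4 in H = CH4 in F = 975 kg/h.
H2 in H: m_A = 785×0.805 + (1−0.157)·(1−0.772)·m_A, so m_A = 631.93/0.8078 = 782.28 kg/h.
F = (1−0.772)×782.28 + 975 = 1153.4 kg/h.
Recycle V = (1−0.157)×1153.4 = 972.28 kg/h.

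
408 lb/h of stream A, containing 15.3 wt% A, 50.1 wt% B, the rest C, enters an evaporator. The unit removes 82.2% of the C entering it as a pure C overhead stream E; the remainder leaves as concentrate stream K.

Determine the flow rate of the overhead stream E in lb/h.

116 lb/h

C entering = 408×0.346 = 141.17 lb/h; overhead removed = 0.822×141.17 = 116.04 lb/h.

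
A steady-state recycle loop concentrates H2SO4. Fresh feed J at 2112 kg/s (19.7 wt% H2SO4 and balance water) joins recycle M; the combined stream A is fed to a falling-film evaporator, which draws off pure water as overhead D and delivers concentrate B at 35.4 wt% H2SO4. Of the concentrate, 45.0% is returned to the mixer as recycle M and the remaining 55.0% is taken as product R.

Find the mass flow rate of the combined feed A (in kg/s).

Overall H2SO4 balance (none leaves overhead): H2SO4 in fresh feed = H2SO4 in product, i.e. 2112×0.197 = (1−0.450)·B·0.354.
B = 416.06/(0.354×0.550) = 2136.9 kg/s.
Recycle M = 0.450×2136.9 = 961.63 kg/s.
Combined feed A = 2112 + 961.63 = 3073.6 kg/s.

3074 kg/s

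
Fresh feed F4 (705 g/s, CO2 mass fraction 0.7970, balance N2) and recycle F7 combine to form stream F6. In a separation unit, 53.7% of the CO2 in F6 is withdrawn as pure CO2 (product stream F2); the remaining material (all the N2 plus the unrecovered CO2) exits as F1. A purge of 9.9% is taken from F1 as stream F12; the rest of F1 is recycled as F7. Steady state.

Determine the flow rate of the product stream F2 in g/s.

CO2 in F6: m_A = 705×0.797 + (1−0.099)·(1−0.537)·m_A, so m_A = 561.88/0.5828 = 964.05 g/s.
Product F2 = 0.537×964.05 = 517.7 g/s.

517.7 g/s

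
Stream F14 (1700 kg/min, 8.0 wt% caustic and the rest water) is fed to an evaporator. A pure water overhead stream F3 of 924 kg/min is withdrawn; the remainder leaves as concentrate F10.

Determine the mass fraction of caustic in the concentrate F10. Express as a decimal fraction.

0.175

caustic is not removed: 1700×0.080 = 136 kg/min of caustic enters F10.
Concentrate = 1700 − 924 = 776 kg/min.
Mass fraction = 136/776 = 0.175.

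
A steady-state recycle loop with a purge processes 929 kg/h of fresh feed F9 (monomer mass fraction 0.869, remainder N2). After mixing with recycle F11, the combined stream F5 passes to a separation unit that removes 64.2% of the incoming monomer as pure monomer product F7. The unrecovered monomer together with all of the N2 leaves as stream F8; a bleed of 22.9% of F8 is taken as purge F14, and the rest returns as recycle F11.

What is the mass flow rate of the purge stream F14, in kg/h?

N2 enters only via F9 and leaves only via the purge: 929×0.131 = 0.229×(N2 in F8), and the separation unit passes all N2, so N2 in F5 = N2 in F8 = 531.44 kg/h.
monomer in F5: m_A = 929×0.869 + (1−0.229)·(1−0.642)·m_A, so m_A = 807.3/0.7240 = 1115.1 kg/h.
F8 = (1−0.642)×1115.1 + 531.44 = 930.64 kg/h.
Purge F14 = 0.229×930.64 = 213.12 kg/h.

213.1 kg/h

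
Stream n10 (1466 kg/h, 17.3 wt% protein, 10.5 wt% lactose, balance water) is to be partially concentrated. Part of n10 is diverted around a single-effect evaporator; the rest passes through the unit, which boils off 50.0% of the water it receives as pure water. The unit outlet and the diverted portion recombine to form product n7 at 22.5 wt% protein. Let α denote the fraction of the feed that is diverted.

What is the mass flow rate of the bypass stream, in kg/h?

All 1466×0.173 = 253.62 kg/h of protein reaches n7, so n7 = 253.62/0.225 = 1127.2 kg/h and vapour = 338.81 kg/h.
The evaporator receives (1−α)·1466 of feed at 0.722 water and removes 0.500 of that water:
0.500×0.722×(1−α)×1466 = 338.81
(1−α) = 338.81/529.23 = 0.6402;  α = 0.3598.
Bypass flow = 0.3598×1466 = 527.47 kg/h.

527.5 kg/h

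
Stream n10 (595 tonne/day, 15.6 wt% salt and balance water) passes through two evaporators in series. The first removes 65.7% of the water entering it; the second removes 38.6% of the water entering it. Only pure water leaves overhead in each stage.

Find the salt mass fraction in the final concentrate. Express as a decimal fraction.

water in feed = 595×0.844 = 502.18 tonne/day.
After stage 1: water left = (1−0.657)×502.18 = 172.25; stream total = 265.07 tonne/day.
After stage 2: water left = (1−0.386)×172.25 = 105.76; final concentrate = 198.58 tonne/day.
salt fraction = 92.82/198.58 = 0.4674.

0.4674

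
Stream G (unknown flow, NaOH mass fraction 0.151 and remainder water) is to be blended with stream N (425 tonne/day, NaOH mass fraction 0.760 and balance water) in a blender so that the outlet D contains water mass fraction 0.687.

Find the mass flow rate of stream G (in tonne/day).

1173 tonne/day

Let G be the unknown flow. Total out = 425 + G.
water balance: 102 + 0.849·G = 0.687·(425 + G)
(0.849 − 0.687)·G = 0.687×425 − 102 = 189.98
G = 189.98 / 0.162 = 1172.7 tonne/day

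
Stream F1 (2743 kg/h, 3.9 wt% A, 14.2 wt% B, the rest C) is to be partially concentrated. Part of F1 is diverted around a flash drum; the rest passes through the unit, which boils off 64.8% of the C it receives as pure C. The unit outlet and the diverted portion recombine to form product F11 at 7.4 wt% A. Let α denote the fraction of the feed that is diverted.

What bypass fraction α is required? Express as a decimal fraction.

All 2743×0.039 = 106.98 kg/h of A reaches F11, so F11 = 106.98/0.074 = 1445.6 kg/h and vapour = 1297.4 kg/h.
The evaporator receives (1−α)·2743 of feed at 0.819 C and removes 0.648 of that C:
0.648×0.819×(1−α)×2743 = 1297.4
(1−α) = 1297.4/1455.7 = 0.8912;  α = 0.1088.

0.109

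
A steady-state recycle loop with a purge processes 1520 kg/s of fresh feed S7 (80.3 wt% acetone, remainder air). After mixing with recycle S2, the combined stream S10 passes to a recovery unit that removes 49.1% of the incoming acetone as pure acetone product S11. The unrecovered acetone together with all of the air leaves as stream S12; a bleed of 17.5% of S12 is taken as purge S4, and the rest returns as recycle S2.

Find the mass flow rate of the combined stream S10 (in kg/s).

3815 kg/s

air enters only via S7 and leaves only via the purge: 1520×0.197 = 0.175×(air in S12), and the recovery unit passes all air, so air in S10 = air in S12 = 1711.1 kg/s.
acetone in S10: m_A = 1520×0.803 + (1−0.175)·(1−0.491)·m_A, so m_A = 1220.6/0.5801 = 2104.1 kg/s.
S10 = 2104.1 + 1711.1 = 3815.2 kg/s.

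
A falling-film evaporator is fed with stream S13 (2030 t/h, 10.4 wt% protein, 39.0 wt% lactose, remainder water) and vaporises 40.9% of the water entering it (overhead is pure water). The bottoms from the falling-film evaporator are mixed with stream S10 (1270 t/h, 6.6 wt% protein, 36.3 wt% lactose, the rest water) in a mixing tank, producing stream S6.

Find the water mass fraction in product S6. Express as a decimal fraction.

0.463

Vapour removed = 0.409×0.506×2030 = 420.12 t/h; concentrate = 1609.9 t/h.
water reaching the mixer = 607.06 (from concentrate) + 1270×0.571 = 1332.2 t/h.
Product flow = 1609.9 + 1270 = 2879.9 t/h; water fraction = 0.463.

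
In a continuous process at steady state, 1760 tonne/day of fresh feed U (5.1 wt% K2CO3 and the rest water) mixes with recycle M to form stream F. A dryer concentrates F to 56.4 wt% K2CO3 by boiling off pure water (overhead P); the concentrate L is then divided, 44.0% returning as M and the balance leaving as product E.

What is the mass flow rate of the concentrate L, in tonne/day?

Overall K2CO3 balance (none leaves overhead): K2CO3 in fresh feed = K2CO3 in product, i.e. 1760×0.051 = (1−0.440)·L·0.564.
L = 89.76/(0.564×0.560) = 284.19 tonne/day.

284.2 tonne/day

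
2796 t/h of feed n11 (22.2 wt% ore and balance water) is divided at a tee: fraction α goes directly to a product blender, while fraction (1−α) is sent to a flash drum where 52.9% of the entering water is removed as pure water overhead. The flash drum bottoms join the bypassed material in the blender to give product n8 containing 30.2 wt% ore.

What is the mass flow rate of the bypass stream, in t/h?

All 2796×0.222 = 620.71 t/h of ore reaches n8, so n8 = 620.71/0.302 = 2055.3 t/h and vapour = 740.66 t/h.
The evaporator receives (1−α)·2796 of feed at 0.778 water and removes 0.529 of that water:
0.529×0.778×(1−α)×2796 = 740.66
(1−α) = 740.66/1150.7 = 0.6436;  α = 0.3564.
Bypass flow = 0.3564×2796 = 996.36 t/h.

996.4 t/h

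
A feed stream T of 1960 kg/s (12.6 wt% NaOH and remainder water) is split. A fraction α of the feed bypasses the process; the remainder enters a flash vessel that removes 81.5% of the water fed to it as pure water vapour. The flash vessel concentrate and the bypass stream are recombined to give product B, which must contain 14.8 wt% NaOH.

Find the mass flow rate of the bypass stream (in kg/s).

1551 kg/s

All 1960×0.126 = 246.96 kg/s of NaOH reaches B, so B = 246.96/0.148 = 1668.6 kg/s and vapour = 291.35 kg/s.
The evaporator receives (1−α)·1960 of feed at 0.874 water and removes 0.815 of that water:
0.815×0.874×(1−α)×1960 = 291.35
(1−α) = 291.35/1396.1 = 0.2087;  α = 0.7913.
Bypass flow = 0.7913×1960 = 1551 kg/s.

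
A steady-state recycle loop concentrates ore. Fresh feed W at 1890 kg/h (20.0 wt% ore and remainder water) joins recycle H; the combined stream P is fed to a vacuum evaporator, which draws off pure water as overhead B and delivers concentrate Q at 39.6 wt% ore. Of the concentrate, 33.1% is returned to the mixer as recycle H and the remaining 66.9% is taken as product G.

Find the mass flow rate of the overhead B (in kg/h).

935.5 kg/h

Overall ore balance (none leaves overhead): ore in fresh feed = ore in product, i.e. 1890×0.200 = (1−0.331)·Q·0.396.
Q = 378/(0.396×0.669) = 1426.8 kg/h.
Recycle H = 0.331×1426.8 = 472.28 kg/h.
Combined feed P = 1890 + 472.28 = 2362.3 kg/h.
Overhead B = P − Q = 2362.3 − 1426.8 = 935.45 kg/h.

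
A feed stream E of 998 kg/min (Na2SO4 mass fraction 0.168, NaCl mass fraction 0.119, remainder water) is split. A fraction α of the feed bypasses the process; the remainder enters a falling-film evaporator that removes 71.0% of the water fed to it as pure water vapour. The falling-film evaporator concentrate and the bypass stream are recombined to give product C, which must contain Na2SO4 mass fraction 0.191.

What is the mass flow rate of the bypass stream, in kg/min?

760.6 kg/min

All 998×0.168 = 167.66 kg/min of Na2SO4 reaches C, so C = 167.66/0.191 = 877.82 kg/min and vapour = 120.18 kg/min.
The evaporator receives (1−α)·998 of feed at 0.713 water and removes 0.710 of that water:
0.710×0.713×(1−α)×998 = 120.18
(1−α) = 120.18/505.22 = 0.2379;  α = 0.7621.
Bypass flow = 0.7621×998 = 760.6 kg/min.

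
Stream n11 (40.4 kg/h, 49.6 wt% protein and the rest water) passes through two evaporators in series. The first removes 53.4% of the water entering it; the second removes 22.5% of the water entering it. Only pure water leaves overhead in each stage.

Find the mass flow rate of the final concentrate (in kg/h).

27.39 kg/h

water in feed = 40.4×0.504 = 20.362 kg/h.
After stage 1: water left = (1−0.534)×20.362 = 9.4885; stream total = 29.527 kg/h.
After stage 2: water left = (1−0.225)×9.4885 = 7.3536; final concentrate = 27.392 kg/h.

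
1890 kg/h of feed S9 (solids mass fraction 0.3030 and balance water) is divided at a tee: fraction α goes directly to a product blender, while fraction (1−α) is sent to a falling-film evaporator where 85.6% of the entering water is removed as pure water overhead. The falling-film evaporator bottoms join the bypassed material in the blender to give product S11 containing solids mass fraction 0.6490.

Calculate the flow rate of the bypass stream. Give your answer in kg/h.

All 1890×0.303 = 572.67 kg/h of solids reaches S11, so S11 = 572.67/0.649 = 882.39 kg/h and vapour = 1007.6 kg/h.
The evaporator receives (1−α)·1890 of feed at 0.697 water and removes 0.856 of that water:
0.856×0.697×(1−α)×1890 = 1007.6
(1−α) = 1007.6/1127.6 = 0.8936;  α = 0.1064.
Bypass flow = 0.1064×1890 = 201.17 kg/h.

201.2 kg/h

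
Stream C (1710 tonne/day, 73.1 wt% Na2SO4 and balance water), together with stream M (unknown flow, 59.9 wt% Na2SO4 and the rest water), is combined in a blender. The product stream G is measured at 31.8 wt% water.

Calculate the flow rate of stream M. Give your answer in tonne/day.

Let M be the unknown flow. Total out = 1710 + M.
water balance: 459.99 + 0.401·M = 0.318·(1710 + M)
(0.401 − 0.318)·M = 0.318×1710 − 459.99 = 83.79
M = 83.79 / 0.083 = 1009.5 tonne/day

1010 tonne/day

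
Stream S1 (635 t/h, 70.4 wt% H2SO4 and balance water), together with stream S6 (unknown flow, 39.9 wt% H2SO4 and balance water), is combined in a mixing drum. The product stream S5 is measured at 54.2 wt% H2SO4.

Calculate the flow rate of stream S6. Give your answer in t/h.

719.4 t/h

Let S6 be the unknown flow. Total out = 635 + S6.
H2SO4 balance: 447.04 + 0.399·S6 = 0.542·(635 + S6)
(0.399 − 0.542)·S6 = 0.542×635 − 447.04 = -102.87
S6 = -102.87 / -0.143 = 719.37 t/h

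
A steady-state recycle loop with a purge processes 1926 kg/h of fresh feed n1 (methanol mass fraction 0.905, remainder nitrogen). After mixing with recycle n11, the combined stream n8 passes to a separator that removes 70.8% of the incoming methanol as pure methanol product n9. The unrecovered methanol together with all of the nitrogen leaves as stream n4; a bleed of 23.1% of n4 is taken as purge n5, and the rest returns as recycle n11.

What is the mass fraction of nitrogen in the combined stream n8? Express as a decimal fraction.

0.261

nitrogen enters only via n1 and leaves only via the purge: 1926×0.095 = 0.231×(nitrogen in n4), and the separator passes all nitrogen, so nitrogen in n8 = nitrogen in n4 = 792.08 kg/h.
methanol in n8: m_A = 1926×0.905 + (1−0.231)·(1−0.708)·m_A, so m_A = 1743/0.7755 = 2247.8 kg/h.
n8 = 2247.8 + 792.08 = 3039.8 kg/h.
nitrogen fraction in n8 = 792.08/3039.8 = 0.261.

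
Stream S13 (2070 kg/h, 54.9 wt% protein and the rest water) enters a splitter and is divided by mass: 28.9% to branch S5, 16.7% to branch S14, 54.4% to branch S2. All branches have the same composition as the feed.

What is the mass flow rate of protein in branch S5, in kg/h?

328.4 kg/h

Branch S5 total = 0.289×2070 = 598.23 kg/h.
protein in S5 = 0.549×598.23 = 328.43 kg/h.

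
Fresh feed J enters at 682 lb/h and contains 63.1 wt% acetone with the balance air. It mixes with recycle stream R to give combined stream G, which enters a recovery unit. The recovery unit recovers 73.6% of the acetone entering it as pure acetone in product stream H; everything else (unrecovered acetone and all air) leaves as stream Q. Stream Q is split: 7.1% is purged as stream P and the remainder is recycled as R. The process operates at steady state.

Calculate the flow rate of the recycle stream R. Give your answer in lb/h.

3433 lb/h

air enters only via J and leaves only via the purge: 682×0.369 = 0.071×(air in Q), and the recovery unit passes all air, so air in G = air in Q = 3544.5 lb/h.
acetone in G: m_A = 682×0.631 + (1−0.071)·(1−0.736)·m_A, so m_A = 430.34/0.7547 = 570.18 lb/h.
Q = (1−0.736)×570.18 + 3544.5 = 3695 lb/h.
Recycle R = (1−0.071)×3695 = 3432.7 lb/h.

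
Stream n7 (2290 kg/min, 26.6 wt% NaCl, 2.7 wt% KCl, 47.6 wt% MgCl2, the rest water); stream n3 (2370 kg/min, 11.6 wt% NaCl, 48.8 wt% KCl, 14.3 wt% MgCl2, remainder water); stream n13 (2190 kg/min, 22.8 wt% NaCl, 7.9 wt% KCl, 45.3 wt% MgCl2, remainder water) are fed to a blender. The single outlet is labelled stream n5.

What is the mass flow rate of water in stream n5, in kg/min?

water out = water in = 2290×0.231 + 2370×0.253 + 2190×0.240 = 1654.2 kg/min.

1654 kg/min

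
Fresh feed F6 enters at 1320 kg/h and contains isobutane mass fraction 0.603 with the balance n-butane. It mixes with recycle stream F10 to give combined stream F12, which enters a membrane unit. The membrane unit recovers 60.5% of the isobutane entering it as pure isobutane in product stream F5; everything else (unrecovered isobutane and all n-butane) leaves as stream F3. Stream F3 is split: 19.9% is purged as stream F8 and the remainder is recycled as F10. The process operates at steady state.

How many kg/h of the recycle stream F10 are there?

2478 kg/h

n-butane enters only via F6 and leaves only via the purge: 1320×0.397 = 0.199×(n-butane in F3), and the membrane unit passes all n-butane, so n-butane in F12 = n-butane in F3 = 2633.4 kg/h.
isobutane in F12: m_A = 1320×0.603 + (1−0.199)·(1−0.605)·m_A, so m_A = 795.96/0.6836 = 1164.4 kg/h.
F3 = (1−0.605)×1164.4 + 2633.4 = 3093.3 kg/h.
Recycle F10 = (1−0.199)×3093.3 = 2477.7 kg/h.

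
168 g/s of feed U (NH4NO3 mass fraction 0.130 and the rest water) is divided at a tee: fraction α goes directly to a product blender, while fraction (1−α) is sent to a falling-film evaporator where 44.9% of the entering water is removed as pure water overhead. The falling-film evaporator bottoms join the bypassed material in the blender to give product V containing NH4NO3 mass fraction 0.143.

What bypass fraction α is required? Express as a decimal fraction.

All 168×0.130 = 21.84 g/s of NH4NO3 reaches V, so V = 21.84/0.143 = 152.73 g/s and vapour = 15.273 g/s.
The evaporator receives (1−α)·168 of feed at 0.870 water and removes 0.449 of that water:
0.449×0.870×(1−α)×168 = 15.273
(1−α) = 15.273/65.626 = 0.2327;  α = 0.7673.

0.767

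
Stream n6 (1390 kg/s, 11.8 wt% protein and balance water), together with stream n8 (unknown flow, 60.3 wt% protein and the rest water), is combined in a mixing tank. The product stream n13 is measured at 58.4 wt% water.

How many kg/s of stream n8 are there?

Let n8 be the unknown flow. Total out = 1390 + n8.
water balance: 1226 + 0.397·n8 = 0.584·(1390 + n8)
(0.397 − 0.584)·n8 = 0.584×1390 − 1226 = -414.22
n8 = -414.22 / -0.187 = 2215.1 kg/s

2215 kg/s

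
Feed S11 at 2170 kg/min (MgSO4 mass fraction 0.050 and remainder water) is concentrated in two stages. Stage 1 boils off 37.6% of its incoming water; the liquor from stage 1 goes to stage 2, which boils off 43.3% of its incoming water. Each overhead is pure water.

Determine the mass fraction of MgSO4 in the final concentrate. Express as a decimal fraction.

water in feed = 2170×0.950 = 2061.5 kg/min.
After stage 1: water left = (1−0.376)×2061.5 = 1286.4; stream total = 1394.9 kg/min.
After stage 2: water left = (1−0.433)×1286.4 = 729.38; final concentrate = 837.88 kg/min.
MgSO4 fraction = 108.5/837.88 = 0.129.

0.129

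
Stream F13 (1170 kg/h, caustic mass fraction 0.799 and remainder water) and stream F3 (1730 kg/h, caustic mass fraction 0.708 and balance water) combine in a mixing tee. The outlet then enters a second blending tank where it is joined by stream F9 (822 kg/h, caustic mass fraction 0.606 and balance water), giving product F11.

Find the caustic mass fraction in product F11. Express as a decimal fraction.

0.714

Overall, product flow = 3722 kg/h.
caustic in = 1170×0.799 + 1730×0.708 + 822×0.606 = 2657.8 kg/h.
caustic fraction in F11 = 0.714.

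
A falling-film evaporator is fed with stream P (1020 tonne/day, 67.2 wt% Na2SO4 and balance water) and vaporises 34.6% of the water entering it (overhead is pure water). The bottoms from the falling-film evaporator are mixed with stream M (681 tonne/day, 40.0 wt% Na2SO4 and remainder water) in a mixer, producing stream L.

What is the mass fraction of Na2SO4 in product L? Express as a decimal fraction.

Vapour removed = 0.346×0.328×1020 = 115.76 tonne/day; concentrate = 904.24 tonne/day.
Na2SO4 reaching the mixer = 685.44 (from concentrate) + 681×0.400 = 957.84 tonne/day.
Product flow = 904.24 + 681 = 1585.2 tonne/day; Na2SO4 fraction = 0.604.

0.604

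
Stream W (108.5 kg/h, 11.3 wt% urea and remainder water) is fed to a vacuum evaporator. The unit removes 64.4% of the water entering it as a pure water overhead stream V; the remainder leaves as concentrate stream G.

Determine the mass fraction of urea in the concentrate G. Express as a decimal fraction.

urea is not removed: 108.5×0.113 = 12.261 kg/h of urea enters G.
water entering = 108.5×0.887 = 96.24 kg/h; overhead removed = 0.644×96.24 = 61.978 kg/h.
Concentrate = 108.5 − 61.978 = 46.522 kg/h.
Mass fraction = 12.261/46.522 = 0.264.

0.264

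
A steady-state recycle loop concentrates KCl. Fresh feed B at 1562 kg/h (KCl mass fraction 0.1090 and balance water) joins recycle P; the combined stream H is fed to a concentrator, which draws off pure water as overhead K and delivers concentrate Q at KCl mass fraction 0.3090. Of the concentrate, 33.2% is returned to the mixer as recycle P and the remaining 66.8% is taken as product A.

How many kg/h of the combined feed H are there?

Overall KCl balance (none leaves overhead): KCl in fresh feed = KCl in product, i.e. 1562×0.109 = (1−0.332)·Q·0.309.
Q = 170.26/(0.309×0.668) = 824.85 kg/h.
Recycle P = 0.332×824.85 = 273.85 kg/h.
Combined feed H = 1562 + 273.85 = 1835.8 kg/h.

1836 kg/h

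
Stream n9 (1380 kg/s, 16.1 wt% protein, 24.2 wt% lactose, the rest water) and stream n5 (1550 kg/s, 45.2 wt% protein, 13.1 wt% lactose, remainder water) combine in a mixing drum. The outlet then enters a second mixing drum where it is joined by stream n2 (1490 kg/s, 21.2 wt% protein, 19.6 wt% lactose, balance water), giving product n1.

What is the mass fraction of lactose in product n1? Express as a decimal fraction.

0.1876

Overall, product flow = 4420 kg/s.
lactose in = 1380×0.242 + 1550×0.131 + 1490×0.196 = 829.05 kg/s.
lactose fraction in n1 = 0.1876.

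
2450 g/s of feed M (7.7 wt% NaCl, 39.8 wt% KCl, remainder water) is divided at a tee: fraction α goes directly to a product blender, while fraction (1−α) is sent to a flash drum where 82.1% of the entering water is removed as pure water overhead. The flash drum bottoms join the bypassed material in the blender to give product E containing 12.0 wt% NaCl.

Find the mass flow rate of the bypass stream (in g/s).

413.2 g/s

All 2450×0.077 = 188.65 g/s of NaCl reaches E, so E = 188.65/0.120 = 1572.1 g/s and vapour = 877.92 g/s.
The evaporator receives (1−α)·2450 of feed at 0.525 water and removes 0.821 of that water:
0.821×0.525×(1−α)×2450 = 877.92
(1−α) = 877.92/1056 = 0.8314;  α = 0.1686.
Bypass flow = 0.1686×2450 = 413.19 g/s.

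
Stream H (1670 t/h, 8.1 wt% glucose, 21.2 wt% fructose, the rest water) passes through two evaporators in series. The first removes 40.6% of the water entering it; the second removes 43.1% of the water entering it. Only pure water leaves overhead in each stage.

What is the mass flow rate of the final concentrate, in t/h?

water in feed = 1670×0.707 = 1180.7 t/h.
After stage 1: water left = (1−0.406)×1180.7 = 701.33; stream total = 1190.6 t/h.
After stage 2: water left = (1−0.431)×701.33 = 399.06; final concentrate = 888.37 t/h.

888.4 t/h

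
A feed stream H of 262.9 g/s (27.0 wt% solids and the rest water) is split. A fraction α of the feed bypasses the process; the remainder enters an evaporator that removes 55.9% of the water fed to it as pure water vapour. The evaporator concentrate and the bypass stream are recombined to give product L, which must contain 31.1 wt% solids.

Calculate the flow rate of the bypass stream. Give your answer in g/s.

178 g/s

All 262.9×0.270 = 70.983 g/s of solids reaches L, so L = 70.983/0.311 = 228.24 g/s and vapour = 34.659 g/s.
The evaporator receives (1−α)·262.9 of feed at 0.730 water and removes 0.559 of that water:
0.559×0.730×(1−α)×262.9 = 34.659
(1−α) = 34.659/107.28 = 0.3231;  α = 0.6769.
Bypass flow = 0.6769×262.9 = 177.97 g/s.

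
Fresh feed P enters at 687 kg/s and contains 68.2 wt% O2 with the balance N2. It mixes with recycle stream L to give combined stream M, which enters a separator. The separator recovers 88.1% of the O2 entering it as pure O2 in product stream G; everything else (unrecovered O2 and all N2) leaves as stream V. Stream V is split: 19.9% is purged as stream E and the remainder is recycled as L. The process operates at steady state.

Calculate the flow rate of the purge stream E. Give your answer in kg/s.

230.7 kg/s

N2 enters only via P and leaves only via the purge: 687×0.318 = 0.199×(N2 in V), and the separator passes all N2, so N2 in M = N2 in V = 1097.8 kg/s.
O2 in M: m_A = 687×0.682 + (1−0.199)·(1−0.881)·m_A, so m_A = 468.53/0.9047 = 517.9 kg/s.
V = (1−0.881)×517.9 + 1097.8 = 1159.4 kg/s.
Purge E = 0.199×1159.4 = 230.73 kg/s.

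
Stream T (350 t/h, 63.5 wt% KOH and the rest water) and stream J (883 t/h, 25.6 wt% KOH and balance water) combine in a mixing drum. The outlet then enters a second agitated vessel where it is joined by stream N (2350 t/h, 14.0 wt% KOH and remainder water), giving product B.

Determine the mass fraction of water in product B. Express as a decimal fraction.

0.783

Overall, product flow = 3583 t/h.
water in = 350×0.365 + 883×0.744 + 2350×0.860 = 2805.7 t/h.
water fraction in B = 0.783.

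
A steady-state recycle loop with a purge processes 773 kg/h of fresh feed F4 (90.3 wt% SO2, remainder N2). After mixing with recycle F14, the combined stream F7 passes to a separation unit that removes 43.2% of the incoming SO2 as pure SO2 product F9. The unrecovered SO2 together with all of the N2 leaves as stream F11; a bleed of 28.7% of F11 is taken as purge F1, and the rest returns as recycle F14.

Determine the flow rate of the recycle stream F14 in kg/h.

N2 enters only via F4 and leaves only via the purge: 773×0.097 = 0.287×(N2 in F11), and the separation unit passes all N2, so N2 in F7 = N2 in F11 = 261.26 kg/h.
SO2 in F7: m_A = 773×0.903 + (1−0.287)·(1−0.432)·m_A, so m_A = 698.02/0.5950 = 1173.1 kg/h.
F11 = (1−0.432)×1173.1 + 261.26 = 927.58 kg/h.
Recycle F14 = (1−0.287)×927.58 = 661.37 kg/h.

661.4 kg/h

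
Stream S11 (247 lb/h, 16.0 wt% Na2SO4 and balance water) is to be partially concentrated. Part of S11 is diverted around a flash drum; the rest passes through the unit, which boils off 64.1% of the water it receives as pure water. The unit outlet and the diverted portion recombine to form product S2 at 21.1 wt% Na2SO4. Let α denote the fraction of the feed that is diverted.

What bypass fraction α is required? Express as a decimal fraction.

All 247×0.160 = 39.52 lb/h of Na2SO4 reaches S2, so S2 = 39.52/0.211 = 187.3 lb/h and vapour = 59.701 lb/h.
The evaporator receives (1−α)·247 of feed at 0.840 water and removes 0.641 of that water:
0.641×0.840×(1−α)×247 = 59.701
(1−α) = 59.701/132.99 = 0.4489;  α = 0.5511.

0.551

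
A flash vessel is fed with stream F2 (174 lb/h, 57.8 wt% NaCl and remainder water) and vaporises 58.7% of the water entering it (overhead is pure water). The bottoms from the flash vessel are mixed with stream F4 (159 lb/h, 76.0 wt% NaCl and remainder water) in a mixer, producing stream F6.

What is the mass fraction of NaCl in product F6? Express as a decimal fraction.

Vapour removed = 0.587×0.422×174 = 43.102 lb/h; concentrate = 130.9 lb/h.
NaCl reaching the mixer = 100.57 (from concentrate) + 159×0.760 = 221.41 lb/h.
Product flow = 130.9 + 159 = 289.9 lb/h; NaCl fraction = 0.7638.

0.7638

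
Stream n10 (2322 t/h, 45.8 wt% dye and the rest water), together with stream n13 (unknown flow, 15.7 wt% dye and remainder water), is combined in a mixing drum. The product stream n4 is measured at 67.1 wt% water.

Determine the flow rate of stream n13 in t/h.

1742 t/h

Let n13 be the unknown flow. Total out = 2322 + n13.
water balance: 1258.5 + 0.843·n13 = 0.671·(2322 + n13)
(0.843 − 0.671)·n13 = 0.671×2322 − 1258.5 = 299.54
n13 = 299.54 / 0.172 = 1741.5 t/h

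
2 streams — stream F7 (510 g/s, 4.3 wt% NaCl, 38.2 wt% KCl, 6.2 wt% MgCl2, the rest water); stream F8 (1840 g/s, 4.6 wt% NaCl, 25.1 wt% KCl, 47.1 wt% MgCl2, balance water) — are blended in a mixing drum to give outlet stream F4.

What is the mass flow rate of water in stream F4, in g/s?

688.5 g/s

water out = water in = 510×0.513 + 1840×0.232 = 688.51 g/s.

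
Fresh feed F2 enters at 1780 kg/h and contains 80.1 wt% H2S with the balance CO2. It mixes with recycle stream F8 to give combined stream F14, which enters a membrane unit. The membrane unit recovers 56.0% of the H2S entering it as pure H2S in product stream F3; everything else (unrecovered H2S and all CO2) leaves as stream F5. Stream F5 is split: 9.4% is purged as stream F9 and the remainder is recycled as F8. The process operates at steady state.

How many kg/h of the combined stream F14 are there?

CO2 enters only via F2 and leaves only via the purge: 1780×0.199 = 0.094×(CO2 in F5), and the membrane unit passes all CO2, so CO2 in F14 = CO2 in F5 = 3768.3 kg/h.
H2S in F14: m_A = 1780×0.801 + (1−0.094)·(1−0.560)·m_A, so m_A = 1425.8/0.6014 = 2370.9 kg/h.
F14 = 2370.9 + 3768.3 = 6139.2 kg/h.

6139 kg/h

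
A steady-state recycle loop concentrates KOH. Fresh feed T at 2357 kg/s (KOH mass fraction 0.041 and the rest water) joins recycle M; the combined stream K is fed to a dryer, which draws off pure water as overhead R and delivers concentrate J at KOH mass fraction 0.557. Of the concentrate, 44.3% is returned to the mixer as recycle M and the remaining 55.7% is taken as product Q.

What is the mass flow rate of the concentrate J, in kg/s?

311.5 kg/s

Overall KOH balance (none leaves overhead): KOH in fresh feed = KOH in product, i.e. 2357×0.041 = (1−0.443)·J·0.557.
J = 96.637/(0.557×0.557) = 311.48 kg/s.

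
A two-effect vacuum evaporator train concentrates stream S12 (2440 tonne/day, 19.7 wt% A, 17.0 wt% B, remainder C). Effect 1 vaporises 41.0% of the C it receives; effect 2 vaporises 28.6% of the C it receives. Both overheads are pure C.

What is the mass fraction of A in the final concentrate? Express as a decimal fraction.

0.311

C in feed = 2440×0.633 = 1544.5 tonne/day.
After stage 1: C left = (1−0.410)×1544.5 = 911.27; stream total = 1806.7 tonne/day.
After stage 2: C left = (1−0.286)×911.27 = 650.64; final concentrate = 1546.1 tonne/day.
A fraction = 480.68/1546.1 = 0.311.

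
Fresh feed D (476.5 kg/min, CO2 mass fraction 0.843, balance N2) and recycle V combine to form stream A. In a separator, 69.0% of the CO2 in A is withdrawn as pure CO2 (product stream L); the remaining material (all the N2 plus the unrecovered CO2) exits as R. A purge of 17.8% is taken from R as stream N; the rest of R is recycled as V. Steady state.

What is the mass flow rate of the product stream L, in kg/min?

371.9 kg/min

CO2 in A: m_A = 476.5×0.843 + (1−0.178)·(1−0.690)·m_A, so m_A = 401.69/0.7452 = 539.05 kg/min.
Product L = 0.690×539.05 = 371.94 kg/min.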